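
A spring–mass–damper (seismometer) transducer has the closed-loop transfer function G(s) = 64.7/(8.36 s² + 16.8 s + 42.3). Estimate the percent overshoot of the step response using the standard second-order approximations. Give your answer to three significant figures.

Dividing through by 8.36: denominator becomes s² + 2.010 s + 5.060.
So ω_n = √5.060 = 2.25 rad/s and ζ = 2.010/(2·2.25) = 0.447.
Overshoot: exp(−π·0.447/√(1−0.447²)) = 0.208, i.e. 20.8%.

%OS ≈ 20.8%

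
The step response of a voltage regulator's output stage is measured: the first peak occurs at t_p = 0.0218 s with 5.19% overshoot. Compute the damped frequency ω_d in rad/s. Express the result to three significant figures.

t_p = π/ω_d, so ω_d = π/0.0218 = 144 rad/s.

ω_d ≈ 144 rad/s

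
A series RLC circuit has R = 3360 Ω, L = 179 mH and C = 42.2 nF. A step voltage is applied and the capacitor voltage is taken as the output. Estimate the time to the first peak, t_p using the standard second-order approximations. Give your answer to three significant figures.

t_p ≈ 0.000472 s

For a series RLC circuit (capacitor voltage as output), ω_n = 1/√(LC) = 1/√(179 mH · 42.2 nF) = 11500 rad/s.
ζ = (R/2)·√(C/L) = (3360/2)·√(42.2 nF/179 mH) = 0.816.
ω_d = ω_n√(1−ζ²) = 6660 rad/s. t_p = π/ω_d = 0.000472 s.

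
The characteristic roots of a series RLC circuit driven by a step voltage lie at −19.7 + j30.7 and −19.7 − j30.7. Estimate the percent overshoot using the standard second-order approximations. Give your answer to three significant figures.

The poles are at −σ ± jω_d with σ = 19.7 and ω_d = 30.7, so ω_n = √(σ²+ω_d²) = 36.5 rad/s and ζ = σ/ω_n = 0.540.
Overshoot: exp(−π·0.540/√(1−0.540²)) = 0.133, i.e. 13.3%.

%OS ≈ 13.3%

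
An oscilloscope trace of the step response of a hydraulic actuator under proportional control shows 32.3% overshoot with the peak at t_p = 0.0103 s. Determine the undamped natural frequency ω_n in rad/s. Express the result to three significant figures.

From the overshoot, ζ = −ln(OS)/√(π²+ln²(OS)) = 0.338.
From t_p = π/ω_d, ω_d = π/0.0103 = 305 rad/s, so ω_n = ω_d/√(1−ζ²) = 324 rad/s.

ω_n ≈ 324 rad/s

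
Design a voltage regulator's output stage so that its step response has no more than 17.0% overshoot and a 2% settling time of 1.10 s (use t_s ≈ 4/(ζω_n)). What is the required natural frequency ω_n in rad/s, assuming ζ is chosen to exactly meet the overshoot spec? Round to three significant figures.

From %OS = 100·exp(−πζ/√(1−ζ²)), invert to get ζ = −ln(OS)/√(π² + ln²(OS)) with OS = 0.170.
−ln 0.170 = 1.772, so ζ = 1.772/√(π² + 3.140) = 0.491.
Then ω_n = 4/(ζ t_s) = 4/(0.491 × 1.10) = 7.40 rad/s.

ω_n ≈ 7.40 rad/s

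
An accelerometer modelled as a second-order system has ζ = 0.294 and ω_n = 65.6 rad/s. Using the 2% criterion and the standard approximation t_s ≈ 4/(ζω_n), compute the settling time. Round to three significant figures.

t_s ≈ 0.207 s

t_s ≈ 4/(ζω_n) = 4/(0.294 × 65.6) = 0.207 s.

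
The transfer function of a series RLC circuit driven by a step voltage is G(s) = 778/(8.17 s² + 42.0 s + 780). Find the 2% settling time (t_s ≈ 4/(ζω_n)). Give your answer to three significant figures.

t_s ≈ 1.56 s

Dividing through by 8.17: denominator becomes s² + 5.141 s + 95.47.
So ω_n = √95.47 = 9.77 rad/s and ζ = 5.141/(2·9.77) = 0.263.
t_s ≈ 4/(ζω_n) = 1.56 s.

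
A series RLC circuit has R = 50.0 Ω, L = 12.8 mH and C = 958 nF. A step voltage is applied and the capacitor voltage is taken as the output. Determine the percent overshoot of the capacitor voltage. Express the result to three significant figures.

%OS ≈ 49.9%

For a series RLC circuit (capacitor voltage as output), ω_n = 1/√(LC) = 1/√(12.8 mH · 958 nF) = 9030 rad/s.
ζ = (R/2)·√(C/L) = (50.0/2)·√(958 nF/12.8 mH) = 0.216.
Overshoot: exp(−π·0.216/√(1−0.216²)) = 0.499, i.e. 49.9%.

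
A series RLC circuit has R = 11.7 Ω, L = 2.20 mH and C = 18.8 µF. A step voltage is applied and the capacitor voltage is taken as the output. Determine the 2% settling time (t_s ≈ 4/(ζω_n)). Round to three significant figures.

t_s ≈ 0.00150 s

For a series RLC circuit (capacitor voltage as output), ω_n = 1/√(LC) = 1/√(2.20 mH · 18.8 µF) = 4920 rad/s.
ζ = (R/2)·√(C/L) = (11.7/2)·√(18.8 µF/2.20 mH) = 0.541.
t_s ≈ 4/(ζω_n) = 0.00150 s.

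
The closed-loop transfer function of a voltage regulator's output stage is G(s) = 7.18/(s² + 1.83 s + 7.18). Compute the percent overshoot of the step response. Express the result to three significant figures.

ω_n = √7.18 = 2.68 rad/s; ζ = 1.83/(2·2.68) = 0.341.
Overshoot: exp(−π·0.341/√(1−0.341²)) = 0.319, i.e. 31.9%.

%OS ≈ 31.9%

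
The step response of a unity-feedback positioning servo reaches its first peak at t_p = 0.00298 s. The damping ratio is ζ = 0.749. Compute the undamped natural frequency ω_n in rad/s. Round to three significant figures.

ω_n ≈ 1590 rad/s

Peak time t_p = π/ω_d, so ω_d = π/t_p = π/0.00298 = 1050 rad/s.
ω_n = ω_d/√(1−ζ²) = 1050/√0.439 = 1590 rad/s.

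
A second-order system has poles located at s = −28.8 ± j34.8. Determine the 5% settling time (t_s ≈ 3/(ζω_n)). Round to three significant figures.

t_s ≈ 0.104 s

For poles at −σ ± jω_d, ζω_n = σ = 28.8, so t_s ≈ 3/σ = 0.104 s.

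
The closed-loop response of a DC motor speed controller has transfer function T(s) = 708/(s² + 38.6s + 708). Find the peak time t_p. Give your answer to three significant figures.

Matching coefficients with s² + 2ζω_n s + ω_n² gives ω_n² = 708 ⇒ ω_n = 26.6 rad/s, and ζ = 38.6/(2ω_n) = 0.725.
ω_d = 26.6·√(1 − 0.725²) = 18.3 rad/s. Then t_p = π/ω_d = 0.172 s.

t_p ≈ 0.172 s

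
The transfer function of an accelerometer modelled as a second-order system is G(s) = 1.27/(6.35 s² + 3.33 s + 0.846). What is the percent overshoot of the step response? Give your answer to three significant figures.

Dividing through by 6.35: denominator becomes s² + 0.5244 s + 0.1332.
So ω_n = √0.1332 = 0.365 rad/s and ζ = 0.5244/(2·0.365) = 0.718.
%OS = 100 e^{−πζ/√(1−ζ²)} with ζ = 0.718 gives 3.90%.

%OS ≈ 3.90%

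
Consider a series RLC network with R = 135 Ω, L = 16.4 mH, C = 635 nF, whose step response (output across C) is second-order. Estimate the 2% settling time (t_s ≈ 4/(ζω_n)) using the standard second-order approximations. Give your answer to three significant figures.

For a series RLC circuit (capacitor voltage as output), ω_n = 1/√(LC) = 1/√(16.4 mH · 635 nF) = 9800 rad/s.
ζ = (R/2)·√(C/L) = (135/2)·√(635 nF/16.4 mH) = 0.420.
t_s ≈ 4/(ζω_n) = 0.000972 s.

t_s ≈ 0.000972 s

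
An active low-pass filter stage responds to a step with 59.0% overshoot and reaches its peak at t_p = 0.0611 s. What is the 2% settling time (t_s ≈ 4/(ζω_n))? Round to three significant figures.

t_s ≈ 0.463 s

The overshoot fixes ζ = −ln(OS)/√(π²+ln²(OS)) = 0.166.
From t_p = π/ω_d, ω_d = π/0.0611 = 51.4 rad/s, so ω_n = ω_d/√(1−ζ²) = 52.1 rad/s.
t_s ≈ 4/(ζω_n) = 4/(0.166·52.1) = 0.463 s.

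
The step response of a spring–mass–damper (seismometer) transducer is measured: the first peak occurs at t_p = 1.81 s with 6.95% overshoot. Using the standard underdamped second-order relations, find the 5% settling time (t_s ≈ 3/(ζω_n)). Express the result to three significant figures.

t_s ≈ 2.04 s

ζ from %OS: ζ = |ln 0.0695|/√(π²+ln²0.0695) = 0.647.
t_p = π/ω_d ⇒ ω_d = 1.74 rad/s; then ω_n = ω_d/√(1−ζ²) = 2.28 rad/s.
t_s ≈ 3/(ζω_n) = 3/(0.647·2.28) = 2.04 s.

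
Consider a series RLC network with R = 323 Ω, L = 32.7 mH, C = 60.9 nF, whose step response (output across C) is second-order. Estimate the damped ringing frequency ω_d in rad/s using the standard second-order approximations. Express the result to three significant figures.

ω_d ≈ 21900 rad/s

For a series RLC circuit (capacitor voltage as output), ω_n = 1/√(LC) = 1/√(32.7 mH · 60.9 nF) = 22400 rad/s.
ζ = (R/2)·√(C/L) = (323/2)·√(60.9 nF/32.7 mH) = 0.220.
The damped frequency ω_d = ω_n√(1−ζ²) = 21900 rad/s.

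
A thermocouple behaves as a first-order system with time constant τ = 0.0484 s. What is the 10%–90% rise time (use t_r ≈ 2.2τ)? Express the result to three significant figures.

t_r ≈ 0.106 s

t_r ≈ 2.2τ = 0.106 s.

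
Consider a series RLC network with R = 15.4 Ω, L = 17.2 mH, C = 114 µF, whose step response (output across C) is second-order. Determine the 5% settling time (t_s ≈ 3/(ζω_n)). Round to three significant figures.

t_s ≈ 0.00670 s

For a series RLC circuit (capacitor voltage as output), ω_n = 1/√(LC) = 1/√(17.2 mH · 114 µF) = 714 rad/s.
ζ = (R/2)·√(C/L) = (15.4/2)·√(114 µF/17.2 mH) = 0.627.
t_s ≈ 3/(ζω_n) = 0.00670 s.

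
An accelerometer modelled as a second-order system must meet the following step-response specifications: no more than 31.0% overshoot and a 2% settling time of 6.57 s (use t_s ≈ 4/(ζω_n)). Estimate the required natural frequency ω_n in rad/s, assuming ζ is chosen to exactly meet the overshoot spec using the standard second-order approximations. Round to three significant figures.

From %OS = 100·exp(−πζ/√(1−ζ²)), invert to get ζ = −ln(OS)/√(π² + ln²(OS)) with OS = 0.310.
−ln 0.310 = 1.171, so ζ = 1.171/√(π² + 1.372) = 0.349.
From t_s ≈ 4/(ζω_n): ω_n = 4/(ζ·t_s) = 4/(0.349·6.57) = 1.74 rad/s.

ω_n ≈ 1.74 rad/s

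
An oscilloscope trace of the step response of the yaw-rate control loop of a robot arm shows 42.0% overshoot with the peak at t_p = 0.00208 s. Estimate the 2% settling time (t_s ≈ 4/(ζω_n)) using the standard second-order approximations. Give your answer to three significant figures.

From the overshoot, ζ = −ln(OS)/√(π²+ln²(OS)) = 0.266.
t_p = π/ω_d ⇒ ω_d = 1510 rad/s; then ω_n = ω_d/√(1−ζ²) = 1570 rad/s.
t_s ≈ 4/(ζω_n) = 4/(0.266·1570) = 0.00959 s.

t_s ≈ 0.00959 s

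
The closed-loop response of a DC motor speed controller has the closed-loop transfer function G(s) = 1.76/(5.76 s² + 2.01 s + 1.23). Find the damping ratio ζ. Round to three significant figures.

Dividing through by 5.76: denominator becomes s² + 0.3490 s + 0.2135.
So ω_n = √0.2135 = 0.462 rad/s and ζ = 0.3490/(2·0.462) = 0.378.

ζ ≈ 0.378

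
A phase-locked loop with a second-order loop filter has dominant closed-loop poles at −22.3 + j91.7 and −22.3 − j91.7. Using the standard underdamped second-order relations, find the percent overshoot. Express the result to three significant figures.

%OS ≈ 46.6%

|pole| = ω_n = √(22.3² + 91.7²) = 94.4 rad/s; ζ = cos θ = σ/ω_n = 0.236.
Overshoot: exp(−π·0.236/√(1−0.236²)) = 0.466, i.e. 46.6%.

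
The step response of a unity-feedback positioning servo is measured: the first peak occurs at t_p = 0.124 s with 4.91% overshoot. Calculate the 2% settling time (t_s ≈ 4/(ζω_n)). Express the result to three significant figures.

t_s ≈ 0.165 s

ζ from %OS: ζ = |ln 0.0491|/√(π²+ln²0.0491) = 0.692.
From t_p = π/ω_d, ω_d = π/0.124 = 25.3 rad/s, so ω_n = ω_d/√(1−ζ²) = 35.1 rad/s.
t_s ≈ 4/(ζω_n) = 4/(0.692·35.1) = 0.165 s.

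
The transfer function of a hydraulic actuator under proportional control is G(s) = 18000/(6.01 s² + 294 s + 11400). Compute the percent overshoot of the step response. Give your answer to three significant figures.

%OS ≈ 11.9%

Dividing through by 6.01: denominator becomes s² + 48.92 s + 1897.
So ω_n = √1897 = 43.6 rad/s and ζ = 48.92/(2·43.6) = 0.562.
%OS = 100 e^{−πζ/√(1−ζ²)} with ζ = 0.562 gives 11.9%.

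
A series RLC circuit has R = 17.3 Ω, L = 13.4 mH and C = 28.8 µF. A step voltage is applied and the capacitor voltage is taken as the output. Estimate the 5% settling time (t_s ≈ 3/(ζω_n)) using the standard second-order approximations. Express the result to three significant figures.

t_s ≈ 0.00465 s

For a series RLC circuit (capacitor voltage as output), ω_n = 1/√(LC) = 1/√(13.4 mH · 28.8 µF) = 1610 rad/s.
ζ = (R/2)·√(C/L) = (17.3/2)·√(28.8 µF/13.4 mH) = 0.401.
t_s ≈ 3/(ζω_n) = 0.00465 s.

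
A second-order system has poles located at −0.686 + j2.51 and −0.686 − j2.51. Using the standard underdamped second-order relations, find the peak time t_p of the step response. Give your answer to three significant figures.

t_p ≈ 1.25 s

t_p = π/ω_d with ω_d = 2.51 (the imaginary part), so t_p = 1.25 s.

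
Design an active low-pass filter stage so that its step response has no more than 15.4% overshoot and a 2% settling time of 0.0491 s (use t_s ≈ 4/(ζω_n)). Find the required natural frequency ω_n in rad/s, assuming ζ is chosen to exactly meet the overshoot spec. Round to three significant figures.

ω_n ≈ 159 rad/s

From %OS = 100·exp(−πζ/√(1−ζ²)), invert to get ζ = −ln(OS)/√(π² + ln²(OS)) with OS = 0.154.
−ln 0.154 = 1.871, so ζ = 1.871/√(π² + 3.500) = 0.512.
Then ω_n = 4/(ζ t_s) = 4/(0.512 × 0.0491) = 159 rad/s.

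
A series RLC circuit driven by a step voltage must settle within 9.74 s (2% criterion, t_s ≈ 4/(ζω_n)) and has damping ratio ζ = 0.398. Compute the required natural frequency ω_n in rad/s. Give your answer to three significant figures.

Rearranging t_s ≈ 4/(ζω_n) gives ω_n = 4/(ζ·t_s) = 4/(0.398 × 9.74) = 1.03 rad/s.

ω_n ≈ 1.03 rad/s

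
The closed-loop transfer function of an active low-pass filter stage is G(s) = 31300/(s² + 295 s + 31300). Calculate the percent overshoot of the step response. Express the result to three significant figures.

ω_n = √31300 = 177 rad/s; ζ = 295/(2·177) = 0.834.
%OS = 100·exp(−πζ/√(1−ζ²)) = 0.871%.

%OS ≈ 0.871%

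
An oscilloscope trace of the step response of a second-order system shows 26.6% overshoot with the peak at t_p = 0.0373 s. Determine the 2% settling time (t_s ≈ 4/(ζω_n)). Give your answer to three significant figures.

The overshoot fixes ζ = −ln(OS)/√(π²+ln²(OS)) = 0.388.
From t_p = π/ω_d, ω_d = π/0.0373 = 84.2 rad/s, so ω_n = ω_d/√(1−ζ²) = 91.4 rad/s.
t_s ≈ 4/(ζω_n) = 4/(0.388·91.4) = 0.113 s.

t_s ≈ 0.113 s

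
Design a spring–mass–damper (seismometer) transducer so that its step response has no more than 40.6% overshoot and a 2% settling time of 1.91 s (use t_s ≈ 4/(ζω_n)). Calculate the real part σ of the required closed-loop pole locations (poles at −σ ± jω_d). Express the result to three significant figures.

The settling-time spec alone fixes σ = ζω_n = 4/t_s = 4/1.91 = 2.09.
(Overshoot then fixes ζ = 0.276 and hence ω_d = σ·√(1−ζ²)/ζ = 7.30 rad/s.)

σ ≈ 2.09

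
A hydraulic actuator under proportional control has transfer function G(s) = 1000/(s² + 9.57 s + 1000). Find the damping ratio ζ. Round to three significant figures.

Matching coefficients with s² + 2ζω_n s + ω_n² gives ω_n² = 1000 ⇒ ω_n = 31.6 rad/s, and ζ = 9.57/(2ω_n) = 0.151.

ζ ≈ 0.151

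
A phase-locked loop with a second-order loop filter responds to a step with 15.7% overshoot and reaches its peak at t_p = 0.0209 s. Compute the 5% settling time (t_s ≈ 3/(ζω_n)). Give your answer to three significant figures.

From the overshoot, ζ = −ln(OS)/√(π²+ln²(OS)) = 0.508.
From t_p = π/ω_d, ω_d = π/0.0209 = 150 rad/s, so ω_n = ω_d/√(1−ζ²) = 174 rad/s.
t_s ≈ 3/(ζω_n) = 3/(0.508·174) = 0.0339 s.

t_s ≈ 0.0339 s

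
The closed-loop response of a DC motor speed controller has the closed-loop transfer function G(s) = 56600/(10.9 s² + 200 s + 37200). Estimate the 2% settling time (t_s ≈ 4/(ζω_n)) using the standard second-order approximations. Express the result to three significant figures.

t_s ≈ 0.436 s

Dividing through by 10.9: denominator becomes s² + 18.35 s + 3413.
So ω_n = √3413 = 58.4 rad/s and ζ = 18.35/(2·58.4) = 0.157.
t_s ≈ 4/(ζω_n) = 0.436 s.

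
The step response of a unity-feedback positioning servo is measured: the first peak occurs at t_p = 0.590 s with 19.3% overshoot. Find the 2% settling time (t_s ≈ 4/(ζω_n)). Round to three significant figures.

t_s ≈ 1.43 s

The overshoot fixes ζ = −ln(OS)/√(π²+ln²(OS)) = 0.464.
From t_p = π/ω_d, ω_d = π/0.590 = 5.32 rad/s, so ω_n = ω_d/√(1−ζ²) = 6.01 rad/s.
t_s ≈ 4/(ζω_n) = 4/(0.464·6.01) = 1.43 s.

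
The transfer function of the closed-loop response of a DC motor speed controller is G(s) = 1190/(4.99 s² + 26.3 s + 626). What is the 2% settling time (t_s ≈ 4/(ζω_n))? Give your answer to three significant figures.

Dividing through by 4.99: denominator becomes s² + 5.271 s + 125.5.
So ω_n = √125.5 = 11.2 rad/s and ζ = 5.271/(2·11.2) = 0.235.
t_s ≈ 4/(ζω_n) = 1.52 s.

t_s ≈ 1.52 s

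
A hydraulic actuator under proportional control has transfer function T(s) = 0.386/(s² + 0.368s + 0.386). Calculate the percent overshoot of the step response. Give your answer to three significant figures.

%OS ≈ 37.8%

ω_n = √0.386 = 0.621 rad/s; ζ = 0.368/(2·0.621) = 0.296.
%OS = 100·exp(−πζ/√(1−ζ²)) = 37.8%.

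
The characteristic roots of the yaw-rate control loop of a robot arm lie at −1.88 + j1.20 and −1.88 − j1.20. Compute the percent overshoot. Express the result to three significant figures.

The poles are at −σ ± jω_d with σ = 1.88 and ω_d = 1.20, so ω_n = √(σ²+ω_d²) = 2.23 rad/s and ζ = σ/ω_n = 0.843.
%OS = 100 e^{−πζ/√(1−ζ²)} with ζ = 0.843 gives 0.729%.

%OS ≈ 0.729%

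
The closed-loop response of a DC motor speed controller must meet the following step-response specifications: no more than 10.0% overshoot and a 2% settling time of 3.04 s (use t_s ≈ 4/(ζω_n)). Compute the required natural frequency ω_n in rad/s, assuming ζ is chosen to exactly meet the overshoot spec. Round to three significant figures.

ω_n ≈ 2.23 rad/s

From %OS = 100·exp(−πζ/√(1−ζ²)), invert to get ζ = −ln(OS)/√(π² + ln²(OS)) with OS = 0.100.
−ln 0.100 = 2.303, so ζ = 2.303/√(π² + 5.302) = 0.591.
Then ω_n = 4/(ζ t_s) = 4/(0.591 × 3.04) = 2.23 rad/s.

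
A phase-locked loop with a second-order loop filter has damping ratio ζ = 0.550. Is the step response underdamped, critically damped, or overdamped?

underdamped

Since ζ = 0.550 < 1, the system is underdamped.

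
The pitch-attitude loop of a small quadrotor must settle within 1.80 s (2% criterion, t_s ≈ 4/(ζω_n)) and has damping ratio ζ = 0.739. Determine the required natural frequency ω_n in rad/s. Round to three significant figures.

ω_n ≈ 3.01 rad/s

Rearranging t_s ≈ 4/(ζω_n) gives ω_n = 4/(ζ·t_s) = 4/(0.739 × 1.80) = 3.01 rad/s.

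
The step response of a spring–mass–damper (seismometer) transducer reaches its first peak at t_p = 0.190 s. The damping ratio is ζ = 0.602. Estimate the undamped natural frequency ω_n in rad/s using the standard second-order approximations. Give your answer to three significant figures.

Peak time t_p = π/ω_d, so ω_d = π/t_p = π/0.190 = 16.5 rad/s.
ω_n = ω_d/√(1−ζ²) = 16.5/√0.638 = 20.7 rad/s.

ω_n ≈ 20.7 rad/s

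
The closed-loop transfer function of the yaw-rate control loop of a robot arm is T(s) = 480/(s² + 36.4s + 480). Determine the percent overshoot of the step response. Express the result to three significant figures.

%OS ≈ 0.921%

ω_n = √480 = 21.9 rad/s; ζ = 36.4/(2·21.9) = 0.831.
Overshoot: exp(−π·0.831/√(1−0.831²)) = 0.00921, i.e. 0.921%.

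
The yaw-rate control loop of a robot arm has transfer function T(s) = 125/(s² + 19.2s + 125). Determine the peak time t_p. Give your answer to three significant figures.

Matching coefficients with s² + 2ζω_n s + ω_n² gives ω_n² = 125 ⇒ ω_n = 11.2 rad/s, and ζ = 19.2/(2ω_n) = 0.859.
The damped frequency ω_d = ω_n√(1−ζ²) = 5.73 rad/s. Then t_p = π/ω_d = 0.548 s.

t_p ≈ 0.548 s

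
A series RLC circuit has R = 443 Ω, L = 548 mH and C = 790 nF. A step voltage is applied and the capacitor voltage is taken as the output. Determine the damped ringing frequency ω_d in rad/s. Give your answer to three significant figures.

ω_d ≈ 1470 rad/s

For a series RLC circuit (capacitor voltage as output), ω_n = 1/√(LC) = 1/√(548 mH · 790 nF) = 1520 rad/s.
ζ = (R/2)·√(C/L) = (443/2)·√(790 nF/548 mH) = 0.266.
ω_d = 1520·√(1 − 0.266²) = 1470 rad/s.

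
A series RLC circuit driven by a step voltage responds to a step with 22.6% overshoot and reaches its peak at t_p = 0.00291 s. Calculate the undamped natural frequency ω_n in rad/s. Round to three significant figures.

ω_n ≈ 1190 rad/s

ζ from %OS: ζ = |ln 0.226|/√(π²+ln²0.226) = 0.428.
t_p = π/ω_d ⇒ ω_d = 1080 rad/s; then ω_n = ω_d/√(1−ζ²) = 1190 rad/s.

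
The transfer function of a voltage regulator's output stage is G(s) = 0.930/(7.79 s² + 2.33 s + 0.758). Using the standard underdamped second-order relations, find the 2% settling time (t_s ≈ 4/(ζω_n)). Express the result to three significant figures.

t_s ≈ 26.7 s

Dividing through by 7.79: denominator becomes s² + 0.2991 s + 0.09730.
So ω_n = √0.09730 = 0.312 rad/s and ζ = 0.2991/(2·0.312) = 0.479.
t_s ≈ 4/(ζω_n) = 26.7 s.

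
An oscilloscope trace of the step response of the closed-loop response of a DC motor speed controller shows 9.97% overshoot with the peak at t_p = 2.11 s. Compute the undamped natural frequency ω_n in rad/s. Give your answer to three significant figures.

The overshoot fixes ζ = −ln(OS)/√(π²+ln²(OS)) = 0.592.
From t_p = π/ω_d, ω_d = π/2.11 = 1.49 rad/s, so ω_n = ω_d/√(1−ζ²) = 1.85 rad/s.

ω_n ≈ 1.85 rad/s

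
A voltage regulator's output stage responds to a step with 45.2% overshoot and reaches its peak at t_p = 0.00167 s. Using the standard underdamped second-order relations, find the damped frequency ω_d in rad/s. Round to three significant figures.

t_p = π/ω_d, so ω_d = π/0.00167 = 1880 rad/s.

ω_d ≈ 1880 rad/s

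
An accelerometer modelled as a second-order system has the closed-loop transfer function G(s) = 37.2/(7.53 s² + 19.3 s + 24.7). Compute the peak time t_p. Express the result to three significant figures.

Dividing through by 7.53: denominator becomes s² + 2.563 s + 3.280.
So ω_n = √3.280 = 1.81 rad/s and ζ = 2.563/(2·1.81) = 0.708.
ω_d = ω_n√(1−ζ²) = 1.28 rad/s. t_p = π/ω_d = 2.45 s.

t_p ≈ 2.45 s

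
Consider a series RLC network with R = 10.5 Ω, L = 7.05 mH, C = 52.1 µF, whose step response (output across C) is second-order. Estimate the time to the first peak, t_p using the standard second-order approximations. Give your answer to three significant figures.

t_p ≈ 0.00213 s

For a series RLC circuit (capacitor voltage as output), ω_n = 1/√(LC) = 1/√(7.05 mH · 52.1 µF) = 1650 rad/s.
ζ = (R/2)·√(C/L) = (10.5/2)·√(52.1 µF/7.05 mH) = 0.451.
ω_d = ω_n√(1−ζ²) = 1470 rad/s. t_p = π/ω_d = 0.00213 s.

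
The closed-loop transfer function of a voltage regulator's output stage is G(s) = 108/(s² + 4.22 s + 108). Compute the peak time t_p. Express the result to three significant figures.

t_p ≈ 0.309 s

Matching coefficients with s² + 2ζω_n s + ω_n² gives ω_n² = 108 ⇒ ω_n = 10.4 rad/s, and ζ = 4.22/(2ω_n) = 0.203.
ω_d = ω_n√(1−ζ²) = 10.2 rad/s. Then t_p = π/ω_d = 0.309 s.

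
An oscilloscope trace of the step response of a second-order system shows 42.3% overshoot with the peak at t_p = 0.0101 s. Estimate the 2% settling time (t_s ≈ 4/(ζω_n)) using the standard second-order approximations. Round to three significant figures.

The overshoot fixes ζ = −ln(OS)/√(π²+ln²(OS)) = 0.264.
From t_p = π/ω_d, ω_d = π/0.0101 = 311 rad/s, so ω_n = ω_d/√(1−ζ²) = 323 rad/s.
t_s ≈ 4/(ζω_n) = 4/(0.264·323) = 0.0470 s.

t_s ≈ 0.0470 s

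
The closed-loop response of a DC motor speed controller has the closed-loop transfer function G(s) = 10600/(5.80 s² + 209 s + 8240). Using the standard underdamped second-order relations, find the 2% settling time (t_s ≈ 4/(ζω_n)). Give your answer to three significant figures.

t_s ≈ 0.222 s

Dividing through by 5.80: denominator becomes s² + 36.03 s + 1421.
So ω_n = √1421 = 37.7 rad/s and ζ = 36.03/(2·37.7) = 0.478.
t_s ≈ 4/(ζω_n) = 0.222 s.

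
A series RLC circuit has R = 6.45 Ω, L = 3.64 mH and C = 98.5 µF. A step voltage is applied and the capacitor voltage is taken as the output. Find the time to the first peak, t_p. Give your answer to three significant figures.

For a series RLC circuit (capacitor voltage as output), ω_n = 1/√(LC) = 1/√(3.64 mH · 98.5 µF) = 1670 rad/s.
ζ = (R/2)·√(C/L) = (6.45/2)·√(98.5 µF/3.64 mH) = 0.531.
The damped frequency ω_d = ω_n√(1−ζ²) = 1420 rad/s. t_p = π/ω_d = 0.00222 s.

t_p ≈ 0.00222 s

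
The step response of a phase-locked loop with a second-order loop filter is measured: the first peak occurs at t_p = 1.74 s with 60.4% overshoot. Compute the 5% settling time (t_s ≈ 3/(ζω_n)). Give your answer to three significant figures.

The overshoot fixes ζ = −ln(OS)/√(π²+ln²(OS)) = 0.158.
t_p = π/ω_d ⇒ ω_d = 1.81 rad/s; then ω_n = ω_d/√(1−ζ²) = 1.83 rad/s.
t_s ≈ 3/(ζω_n) = 3/(0.158·1.83) = 10.4 s.

t_s ≈ 10.4 s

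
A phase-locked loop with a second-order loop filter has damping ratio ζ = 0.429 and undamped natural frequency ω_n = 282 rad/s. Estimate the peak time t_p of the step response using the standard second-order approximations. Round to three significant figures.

The damped frequency is ω_d = ω_n√(1−ζ²) = 282·√(1−0.184) = 255 rad/s.
Peak time t_p = π/ω_d = π/255 = 0.0123 s.

t_p ≈ 0.0123 s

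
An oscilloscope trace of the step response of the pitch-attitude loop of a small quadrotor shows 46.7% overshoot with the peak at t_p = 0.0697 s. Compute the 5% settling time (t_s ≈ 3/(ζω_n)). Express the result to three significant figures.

ζ from %OS: ζ = |ln 0.467|/√(π²+ln²0.467) = 0.236.
t_p = π/ω_d ⇒ ω_d = 45.1 rad/s; then ω_n = ω_d/√(1−ζ²) = 46.4 rad/s.
t_s ≈ 3/(ζω_n) = 3/(0.236·46.4) = 0.275 s.

t_s ≈ 0.275 s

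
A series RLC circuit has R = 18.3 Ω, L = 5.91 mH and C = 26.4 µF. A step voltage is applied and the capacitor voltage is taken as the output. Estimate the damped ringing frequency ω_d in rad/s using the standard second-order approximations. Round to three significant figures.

ω_d ≈ 2000 rad/s

For a series RLC circuit (capacitor voltage as output), ω_n = 1/√(LC) = 1/√(5.91 mH · 26.4 µF) = 2530 rad/s.
ζ = (R/2)·√(C/L) = (18.3/2)·√(26.4 µF/5.91 mH) = 0.612.
The damped frequency ω_d = ω_n√(1−ζ²) = 2000 rad/s.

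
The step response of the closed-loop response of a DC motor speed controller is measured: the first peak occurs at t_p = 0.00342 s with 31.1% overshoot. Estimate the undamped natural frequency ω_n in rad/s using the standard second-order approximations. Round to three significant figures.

ζ from %OS: ζ = |ln 0.311|/√(π²+ln²0.311) = 0.348.
t_p = π/ω_d ⇒ ω_d = 919 rad/s; then ω_n = ω_d/√(1−ζ²) = 980 rad/s.

ω_n ≈ 980 rad/s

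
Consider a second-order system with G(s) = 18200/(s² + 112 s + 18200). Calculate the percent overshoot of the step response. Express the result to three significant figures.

Matching coefficients with s² + 2ζω_n s + ω_n² gives ω_n² = 18200 ⇒ ω_n = 135 rad/s, and ζ = 112/(2ω_n) = 0.415.
%OS = 100·exp(−πζ/√(1−ζ²)) = 23.8%.

%OS ≈ 23.8%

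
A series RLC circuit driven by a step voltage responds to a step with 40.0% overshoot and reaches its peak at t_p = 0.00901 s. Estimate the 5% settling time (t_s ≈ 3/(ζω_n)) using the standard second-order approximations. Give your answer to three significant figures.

From the overshoot, ζ = −ln(OS)/√(π²+ln²(OS)) = 0.280.
From t_p = π/ω_d, ω_d = π/0.00901 = 349 rad/s, so ω_n = ω_d/√(1−ζ²) = 363 rad/s.
t_s ≈ 3/(ζω_n) = 3/(0.280·363) = 0.0295 s.

t_s ≈ 0.0295 s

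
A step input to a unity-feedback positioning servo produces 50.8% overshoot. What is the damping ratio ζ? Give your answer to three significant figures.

From %OS = 100·exp(−πζ/√(1−ζ²)), invert to get ζ = −ln(OS)/√(π² + ln²(OS)) with OS = 0.508.
−ln 0.508 = 0.6773, so ζ = 0.6773/√(π² + 0.4587) = 0.211.

ζ ≈ 0.211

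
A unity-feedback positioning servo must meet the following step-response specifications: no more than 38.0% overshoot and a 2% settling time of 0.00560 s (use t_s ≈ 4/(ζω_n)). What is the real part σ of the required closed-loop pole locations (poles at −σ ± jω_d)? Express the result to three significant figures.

σ ≈ 714

The settling-time spec alone fixes σ = ζω_n = 4/t_s = 4/0.00560 = 714.
(Overshoot then fixes ζ = 0.294 and hence ω_d = σ·√(1−ζ²)/ζ = 2320 rad/s.)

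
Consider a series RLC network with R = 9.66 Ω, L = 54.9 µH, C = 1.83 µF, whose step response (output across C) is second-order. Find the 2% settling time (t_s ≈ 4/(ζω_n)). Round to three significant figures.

t_s ≈ 0.0000455 s

For a series RLC circuit (capacitor voltage as output), ω_n = 1/√(LC) = 1/√(54.9 µH · 1.83 µF) = 99800 rad/s.
ζ = (R/2)·√(C/L) = (9.66/2)·√(1.83 µF/54.9 µH) = 0.882.
t_s ≈ 4/(ζω_n) = 0.0000455 s.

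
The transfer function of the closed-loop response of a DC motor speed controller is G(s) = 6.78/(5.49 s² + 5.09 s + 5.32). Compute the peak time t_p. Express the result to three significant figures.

Dividing through by 5.49: denominator becomes s² + 0.9271 s + 0.9690.
So ω_n = √0.9690 = 0.984 rad/s and ζ = 0.9271/(2·0.984) = 0.471.
ω_d = 0.984·√(1 − 0.471²) = 0.868 rad/s. t_p = π/ω_d = 3.62 s.

t_p ≈ 3.62 s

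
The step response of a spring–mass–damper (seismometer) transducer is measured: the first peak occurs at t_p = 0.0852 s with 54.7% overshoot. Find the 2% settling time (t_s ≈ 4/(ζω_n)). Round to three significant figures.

ζ from %OS: ζ = |ln 0.547|/√(π²+ln²0.547) = 0.189.
From t_p = π/ω_d, ω_d = π/0.0852 = 36.9 rad/s, so ω_n = ω_d/√(1−ζ²) = 37.5 rad/s.
t_s ≈ 4/(ζω_n) = 4/(0.189·37.5) = 0.565 s.

t_s ≈ 0.565 s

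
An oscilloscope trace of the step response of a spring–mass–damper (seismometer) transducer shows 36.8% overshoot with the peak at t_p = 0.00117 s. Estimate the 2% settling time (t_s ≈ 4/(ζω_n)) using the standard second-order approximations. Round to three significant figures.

t_s ≈ 0.00468 s

From the overshoot, ζ = −ln(OS)/√(π²+ln²(OS)) = 0.303.
From t_p = π/ω_d, ω_d = π/0.00117 = 2690 rad/s, so ω_n = ω_d/√(1−ζ²) = 2820 rad/s.
t_s ≈ 4/(ζω_n) = 4/(0.303·2820) = 0.00468 s.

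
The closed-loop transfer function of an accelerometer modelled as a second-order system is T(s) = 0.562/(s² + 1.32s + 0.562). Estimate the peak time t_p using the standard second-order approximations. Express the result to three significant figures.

ω_n = √0.562 = 0.750 rad/s; ζ = 1.32/(2·0.750) = 0.880.
ω_d = 0.750·√(1 − 0.880²) = 0.356 rad/s. Then t_p = π/ω_d = 8.84 s.

t_p ≈ 8.84 s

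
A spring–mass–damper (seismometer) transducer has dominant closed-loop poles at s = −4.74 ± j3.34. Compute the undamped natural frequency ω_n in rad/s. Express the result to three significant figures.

ω_n ≈ 5.80 rad/s

The poles are at −σ ± jω_d with σ = 4.74 and ω_d = 3.34, so ω_n = √(σ²+ω_d²) = 5.80 rad/s and ζ = σ/ω_n = 0.817.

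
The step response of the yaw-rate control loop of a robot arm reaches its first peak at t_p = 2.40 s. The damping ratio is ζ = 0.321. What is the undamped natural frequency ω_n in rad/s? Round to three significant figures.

Peak time t_p = π/ω_d, so ω_d = π/t_p = π/2.40 = 1.31 rad/s.
ω_n = ω_d/√(1−ζ²) = 1.31/√0.897 = 1.38 rad/s.

ω_n ≈ 1.38 rad/s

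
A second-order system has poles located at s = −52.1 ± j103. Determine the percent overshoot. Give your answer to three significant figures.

The poles are at −σ ± jω_d with σ = 52.1 and ω_d = 103, so ω_n = √(σ²+ω_d²) = 115 rad/s and ζ = σ/ω_n = 0.451.
%OS = 100·exp(−πζ/√(1−ζ²)) = 20.4%.

%OS ≈ 20.4%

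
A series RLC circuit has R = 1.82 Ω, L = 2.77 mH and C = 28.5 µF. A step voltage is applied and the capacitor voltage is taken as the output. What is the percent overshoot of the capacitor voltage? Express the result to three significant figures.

For a series RLC circuit (capacitor voltage as output), ω_n = 1/√(LC) = 1/√(2.77 mH · 28.5 µF) = 3560 rad/s.
ζ = (R/2)·√(C/L) = (1.82/2)·√(28.5 µF/2.77 mH) = 0.0923.
Overshoot: exp(−π·0.0923/√(1−0.0923²)) = 0.747, i.e. 74.7%.

%OS ≈ 74.7%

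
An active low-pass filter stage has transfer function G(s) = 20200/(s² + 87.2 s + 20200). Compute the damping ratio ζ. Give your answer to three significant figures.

Matching coefficients with s² + 2ζω_n s + ω_n² gives ω_n² = 20200 ⇒ ω_n = 142 rad/s, and ζ = 87.2/(2ω_n) = 0.307.

ζ ≈ 0.307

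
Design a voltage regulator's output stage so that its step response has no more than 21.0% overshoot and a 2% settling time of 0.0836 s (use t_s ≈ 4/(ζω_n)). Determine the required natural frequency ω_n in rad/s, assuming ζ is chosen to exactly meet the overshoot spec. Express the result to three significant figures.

From %OS = 100·exp(−πζ/√(1−ζ²)), invert to get ζ = −ln(OS)/√(π² + ln²(OS)) with OS = 0.210.
−ln 0.210 = 1.561, so ζ = 1.561/√(π² + 2.436) = 0.445.
Then ω_n = 4/(ζ t_s) = 4/(0.445 × 0.0836) = 108 rad/s.

ω_n ≈ 108 rad/s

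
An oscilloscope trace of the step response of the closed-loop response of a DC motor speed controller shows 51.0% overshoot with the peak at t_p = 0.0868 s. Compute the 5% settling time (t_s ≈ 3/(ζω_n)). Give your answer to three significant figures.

The overshoot fixes ζ = −ln(OS)/√(π²+ln²(OS)) = 0.210.
t_p = π/ω_d ⇒ ω_d = 36.2 rad/s; then ω_n = ω_d/√(1−ζ²) = 37.0 rad/s.
t_s ≈ 3/(ζω_n) = 3/(0.210·37.0) = 0.387 s.

t_s ≈ 0.387 s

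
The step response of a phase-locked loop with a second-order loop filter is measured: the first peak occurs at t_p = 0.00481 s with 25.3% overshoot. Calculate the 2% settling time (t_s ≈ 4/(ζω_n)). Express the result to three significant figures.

t_s ≈ 0.0140 s

From the overshoot, ζ = −ln(OS)/√(π²+ln²(OS)) = 0.401.
t_p = π/ω_d ⇒ ω_d = 653 rad/s; then ω_n = ω_d/√(1−ζ²) = 713 rad/s.
t_s ≈ 4/(ζω_n) = 4/(0.401·713) = 0.0140 s.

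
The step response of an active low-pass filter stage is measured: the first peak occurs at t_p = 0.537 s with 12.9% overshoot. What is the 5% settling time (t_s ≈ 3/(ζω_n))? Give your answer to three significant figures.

t_s ≈ 0.787 s

From the overshoot, ζ = −ln(OS)/√(π²+ln²(OS)) = 0.546.
t_p = π/ω_d ⇒ ω_d = 5.85 rad/s; then ω_n = ω_d/√(1−ζ²) = 6.98 rad/s.
t_s ≈ 3/(ζω_n) = 3/(0.546·6.98) = 0.787 s.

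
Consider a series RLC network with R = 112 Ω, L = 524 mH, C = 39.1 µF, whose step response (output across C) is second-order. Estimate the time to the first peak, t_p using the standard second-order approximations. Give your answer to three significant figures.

t_p ≈ 0.0162 s

For a series RLC circuit (capacitor voltage as output), ω_n = 1/√(LC) = 1/√(524 mH · 39.1 µF) = 221 rad/s.
ζ = (R/2)·√(C/L) = (112/2)·√(39.1 µF/524 mH) = 0.484.
ω_d = ω_n√(1−ζ²) = 193 rad/s. t_p = π/ω_d = 0.0162 s.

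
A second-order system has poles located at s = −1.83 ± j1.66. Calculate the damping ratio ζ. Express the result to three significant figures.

ζ ≈ 0.741

With σ = 1.83, ω_d = 1.66: ω_n = √(σ²+ω_d²) = 2.47 rad/s, ζ = σ/ω_n = 0.741.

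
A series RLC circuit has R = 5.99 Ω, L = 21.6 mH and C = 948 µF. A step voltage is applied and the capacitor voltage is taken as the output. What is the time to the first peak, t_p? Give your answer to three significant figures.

t_p ≈ 0.0183 s

For a series RLC circuit (capacitor voltage as output), ω_n = 1/√(LC) = 1/√(21.6 mH · 948 µF) = 221 rad/s.
ζ = (R/2)·√(C/L) = (5.99/2)·√(948 µF/21.6 mH) = 0.627.
The damped frequency ω_d = ω_n√(1−ζ²) = 172 rad/s. t_p = π/ω_d = 0.0183 s.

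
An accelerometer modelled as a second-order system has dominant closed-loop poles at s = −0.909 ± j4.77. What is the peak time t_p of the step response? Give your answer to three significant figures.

t_p = π/ω_d with ω_d = 4.77 (the imaginary part), so t_p = 0.659 s.

t_p ≈ 0.659 s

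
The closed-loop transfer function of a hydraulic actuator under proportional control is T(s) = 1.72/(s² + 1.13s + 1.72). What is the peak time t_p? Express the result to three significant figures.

ω_n = √1.72 = 1.31 rad/s; ζ = 1.13/(2·1.31) = 0.431.
ω_d = 1.31·√(1 − 0.431²) = 1.18 rad/s. Then t_p = π/ω_d = 2.65 s.

t_p ≈ 2.65 s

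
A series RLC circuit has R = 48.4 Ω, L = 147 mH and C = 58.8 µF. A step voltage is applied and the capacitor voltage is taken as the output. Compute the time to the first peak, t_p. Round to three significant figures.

t_p ≈ 0.0106 s

For a series RLC circuit (capacitor voltage as output), ω_n = 1/√(LC) = 1/√(147 mH · 58.8 µF) = 340 rad/s.
ζ = (R/2)·√(C/L) = (48.4/2)·√(58.8 µF/147 mH) = 0.484.
ω_d = ω_n√(1−ζ²) = 298 rad/s. t_p = π/ω_d = 0.0106 s.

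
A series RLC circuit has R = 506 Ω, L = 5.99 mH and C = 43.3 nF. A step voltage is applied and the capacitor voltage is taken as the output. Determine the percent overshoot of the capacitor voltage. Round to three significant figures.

%OS ≈ 5.42%

For a series RLC circuit (capacitor voltage as output), ω_n = 1/√(LC) = 1/√(5.99 mH · 43.3 nF) = 62100 rad/s.
ζ = (R/2)·√(C/L) = (506/2)·√(43.3 nF/5.99 mH) = 0.680.
%OS = 100 e^{−πζ/√(1−ζ²)} with ζ = 0.680 gives 5.42%.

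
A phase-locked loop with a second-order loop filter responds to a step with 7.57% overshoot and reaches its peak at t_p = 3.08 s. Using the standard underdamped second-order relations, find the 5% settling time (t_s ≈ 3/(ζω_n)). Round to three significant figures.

t_s ≈ 3.58 s

From the overshoot, ζ = −ln(OS)/√(π²+ln²(OS)) = 0.635.
From t_p = π/ω_d, ω_d = π/3.08 = 1.02 rad/s, so ω_n = ω_d/√(1−ζ²) = 1.32 rad/s.
t_s ≈ 3/(ζω_n) = 3/(0.635·1.32) = 3.58 s.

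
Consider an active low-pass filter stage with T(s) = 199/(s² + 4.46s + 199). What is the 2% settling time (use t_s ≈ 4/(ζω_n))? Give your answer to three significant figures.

t_s ≈ 1.79 s

Matching coefficients with s² + 2ζω_n s + ω_n² gives ω_n² = 199 ⇒ ω_n = 14.1 rad/s, and ζ = 4.46/(2ω_n) = 0.158.
t_s ≈ 4/(ζω_n) = 4/(0.158·14.1) = 1.79 s.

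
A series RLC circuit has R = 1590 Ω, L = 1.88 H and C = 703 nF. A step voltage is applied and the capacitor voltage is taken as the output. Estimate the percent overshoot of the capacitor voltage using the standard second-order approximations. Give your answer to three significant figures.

For a series RLC circuit (capacitor voltage as output), ω_n = 1/√(LC) = 1/√(1.88 H · 703 nF) = 870 rad/s.
ζ = (R/2)·√(C/L) = (1590/2)·√(703 nF/1.88 H) = 0.486.
%OS = 100 e^{−πζ/√(1−ζ²)} with ζ = 0.486 gives 17.4%.

%OS ≈ 17.4%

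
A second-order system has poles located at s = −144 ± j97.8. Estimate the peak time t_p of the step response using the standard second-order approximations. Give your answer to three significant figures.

t_p = π/ω_d with ω_d = 97.8 (the imaginary part), so t_p = 0.0321 s.

t_p ≈ 0.0321 s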